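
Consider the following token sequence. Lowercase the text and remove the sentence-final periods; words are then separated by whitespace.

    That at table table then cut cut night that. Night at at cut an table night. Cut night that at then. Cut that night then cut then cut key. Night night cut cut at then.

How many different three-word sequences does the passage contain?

32

35 tokens → 33 trigram windows in total.
Repeated trigrams (each contributes count−1 duplicates):
  cut night that: 2
1 duplicate windows → 33 − 1 = 32 distinct.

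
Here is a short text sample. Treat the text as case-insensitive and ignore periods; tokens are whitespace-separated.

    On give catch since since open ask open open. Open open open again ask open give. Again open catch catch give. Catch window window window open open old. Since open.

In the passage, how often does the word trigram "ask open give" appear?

1

Scanning the 28 overlapping trigram windows for "ask open give":
  position 14–16: ask open give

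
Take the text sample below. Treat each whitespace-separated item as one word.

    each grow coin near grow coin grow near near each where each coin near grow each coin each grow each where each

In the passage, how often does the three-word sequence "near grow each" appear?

1

Scanning the 20 overlapping trigram windows for "near grow each":
  position 14–16: near grow each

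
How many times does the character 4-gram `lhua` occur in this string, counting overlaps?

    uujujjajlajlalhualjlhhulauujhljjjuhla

Sliding a length-4 window over the 37 characters (34 positions):
  position 14–17: lhua

1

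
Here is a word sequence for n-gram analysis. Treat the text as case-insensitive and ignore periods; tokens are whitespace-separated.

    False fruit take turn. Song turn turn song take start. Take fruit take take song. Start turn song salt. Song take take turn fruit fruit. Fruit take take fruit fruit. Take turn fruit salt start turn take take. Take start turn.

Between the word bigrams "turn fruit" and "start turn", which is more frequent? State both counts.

"start turn" (3 vs 2)

"turn fruit": 2 occurrences
"start turn": 3 occurrences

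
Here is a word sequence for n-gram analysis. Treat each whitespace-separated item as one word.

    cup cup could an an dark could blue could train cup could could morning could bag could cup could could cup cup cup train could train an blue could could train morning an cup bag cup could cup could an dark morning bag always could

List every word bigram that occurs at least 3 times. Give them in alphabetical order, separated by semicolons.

Bigram counts meeting the condition (at least 3 times):
  could could: 3
  could cup: 3
  could train: 3
  cup could: 5
  cup cup: 3

could could; could cup; could train; cup could; cup cup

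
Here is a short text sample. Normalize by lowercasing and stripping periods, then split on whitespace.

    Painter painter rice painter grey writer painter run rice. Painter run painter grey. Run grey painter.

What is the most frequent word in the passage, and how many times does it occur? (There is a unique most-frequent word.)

Unigram frequencies (highest first):
  painter: 7
  grey: 3
  run: 3
  rice: 2
  writer: 1

"painter", 7 times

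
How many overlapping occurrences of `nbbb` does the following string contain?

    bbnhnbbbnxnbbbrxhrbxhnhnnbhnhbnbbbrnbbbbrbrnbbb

5

Sliding a length-4 window over the 47 characters (44 positions):
  position 5–8: nbbb
  position 11–14: nbbb
  position 31–34: nbbb
  position 36–39: nbbb
  position 44–47: nbbb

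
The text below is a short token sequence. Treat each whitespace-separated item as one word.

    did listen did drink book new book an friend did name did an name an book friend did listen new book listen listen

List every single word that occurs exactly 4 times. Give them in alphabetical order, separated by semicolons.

book; listen

Unigram counts meeting the condition (exactly 4 times):
  book: 4
  listen: 4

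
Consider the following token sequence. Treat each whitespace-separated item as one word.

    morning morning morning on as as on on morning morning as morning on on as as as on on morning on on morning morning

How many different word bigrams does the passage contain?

9

24 tokens → 23 bigram windows in total.
Repeated bigrams (each contributes count−1 duplicates):
  morning morning: 4
  on on: 4
  as as: 3
  morning on: 3
  on morning: 3
  as on: 2
  on as: 2
14 duplicate windows → 23 − 14 = 9 distinct.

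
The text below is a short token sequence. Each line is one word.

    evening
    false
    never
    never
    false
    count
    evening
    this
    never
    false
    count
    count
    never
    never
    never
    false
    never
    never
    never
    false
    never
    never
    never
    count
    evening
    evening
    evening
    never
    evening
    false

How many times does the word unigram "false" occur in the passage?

Scanning the 30 tokens for "false":
  position 2: false
  position 5: false
  position 10: false
  position 16: false
  position 20: false
  position 30: false

6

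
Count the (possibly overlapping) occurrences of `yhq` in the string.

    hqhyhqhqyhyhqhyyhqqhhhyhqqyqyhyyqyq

Sliding a length-3 window over the 35 characters (33 positions):
  position 4–6: yhq
  position 11–13: yhq
  position 16–18: yhq
  position 23–25: yhq

4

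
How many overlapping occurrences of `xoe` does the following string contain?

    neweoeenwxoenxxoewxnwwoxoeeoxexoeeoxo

Sliding a length-3 window over the 37 characters (35 positions):
  position 10–12: xoe
  position 15–17: xoe
  position 24–26: xoe
  position 31–33: xoe

4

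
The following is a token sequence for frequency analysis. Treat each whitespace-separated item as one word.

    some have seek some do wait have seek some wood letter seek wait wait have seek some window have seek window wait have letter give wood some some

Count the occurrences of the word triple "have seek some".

Scanning the 26 overlapping trigram windows for "have seek some":
  position 2–4: have seek some
  position 7–9: have seek some
  position 15–17: have seek some

3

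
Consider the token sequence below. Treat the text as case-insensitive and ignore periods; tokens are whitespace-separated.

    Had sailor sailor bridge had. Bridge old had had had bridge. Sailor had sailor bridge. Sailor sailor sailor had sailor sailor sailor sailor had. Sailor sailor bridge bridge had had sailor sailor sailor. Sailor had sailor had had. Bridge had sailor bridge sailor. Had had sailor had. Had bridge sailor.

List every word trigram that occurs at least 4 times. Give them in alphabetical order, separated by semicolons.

had sailor sailor; sailor had sailor; sailor sailor sailor

Trigram counts meeting the condition (at least 4 times):
  had sailor sailor: 4
  sailor had sailor: 4
  sailor sailor sailor: 5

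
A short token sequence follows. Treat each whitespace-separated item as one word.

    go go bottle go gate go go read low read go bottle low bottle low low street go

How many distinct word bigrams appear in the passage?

18 tokens → 17 bigram windows in total.
Repeated bigrams (each contributes count−1 duplicates):
  bottle low: 2
  go bottle: 2
  go go: 2
3 duplicate windows → 17 − 3 = 14 distinct.

14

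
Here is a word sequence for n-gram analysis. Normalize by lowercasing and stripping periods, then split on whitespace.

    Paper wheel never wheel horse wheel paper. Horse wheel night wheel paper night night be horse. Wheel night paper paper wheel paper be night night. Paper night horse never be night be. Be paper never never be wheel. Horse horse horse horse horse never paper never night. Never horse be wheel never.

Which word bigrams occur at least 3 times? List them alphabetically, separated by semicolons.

horse horse; horse wheel; wheel paper

Bigram counts meeting the condition (at least 3 times):
  horse horse: 4
  horse wheel: 3
  wheel paper: 3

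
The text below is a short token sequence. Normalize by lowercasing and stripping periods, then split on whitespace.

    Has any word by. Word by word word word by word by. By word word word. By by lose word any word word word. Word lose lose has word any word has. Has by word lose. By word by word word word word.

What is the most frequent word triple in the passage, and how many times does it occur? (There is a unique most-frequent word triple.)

Trigram frequencies (highest first):
  word word word: 6
  word by word: 4
  by word by: 3
  by word word: 3
  word word by: 2
  word by by: 2
  … (20 more, each ≤ 2)

"word word word", 6 times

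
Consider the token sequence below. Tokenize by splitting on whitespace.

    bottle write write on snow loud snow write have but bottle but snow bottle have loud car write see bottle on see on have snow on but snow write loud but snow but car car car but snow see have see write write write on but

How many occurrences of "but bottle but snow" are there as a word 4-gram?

Scanning the 43 overlapping 4-gram windows for "but bottle but snow":
  position 10–13: but bottle but snow

1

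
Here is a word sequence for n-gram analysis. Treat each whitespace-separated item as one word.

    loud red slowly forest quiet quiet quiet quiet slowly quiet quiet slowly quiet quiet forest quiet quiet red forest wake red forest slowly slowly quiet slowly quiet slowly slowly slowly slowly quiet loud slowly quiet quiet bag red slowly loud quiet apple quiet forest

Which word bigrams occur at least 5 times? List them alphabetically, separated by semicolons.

quiet quiet; slowly quiet

Bigram counts meeting the condition (at least 5 times):
  quiet quiet: 7
  slowly quiet: 6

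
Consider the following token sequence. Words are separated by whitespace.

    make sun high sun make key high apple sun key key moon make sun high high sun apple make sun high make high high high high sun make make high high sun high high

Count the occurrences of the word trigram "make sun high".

Scanning the 32 overlapping trigram windows for "make sun high":
  position 1–3: make sun high
  position 13–15: make sun high
  position 19–21: make sun high

3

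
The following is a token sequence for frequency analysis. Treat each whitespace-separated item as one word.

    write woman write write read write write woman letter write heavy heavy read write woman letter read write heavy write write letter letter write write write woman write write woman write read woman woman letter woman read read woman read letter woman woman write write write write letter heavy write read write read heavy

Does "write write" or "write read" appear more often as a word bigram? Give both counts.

"write write" (9 vs 4)

"write write": 9 occurrences
"write read": 4 occurrences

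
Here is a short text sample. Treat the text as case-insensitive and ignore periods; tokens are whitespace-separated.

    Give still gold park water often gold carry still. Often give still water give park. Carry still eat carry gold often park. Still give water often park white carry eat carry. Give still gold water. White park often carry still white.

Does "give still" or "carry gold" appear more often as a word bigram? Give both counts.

"give still" (3 vs 1)

"give still": 3 occurrences
"carry gold": 1 occurrence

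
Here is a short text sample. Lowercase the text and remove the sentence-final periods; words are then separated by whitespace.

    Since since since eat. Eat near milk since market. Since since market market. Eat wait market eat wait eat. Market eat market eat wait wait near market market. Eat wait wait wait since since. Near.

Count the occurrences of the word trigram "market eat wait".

Scanning the 33 overlapping trigram windows for "market eat wait":
  position 13–15: market eat wait
  position 16–18: market eat wait
  position 22–24: market eat wait
  position 28–30: market eat wait

4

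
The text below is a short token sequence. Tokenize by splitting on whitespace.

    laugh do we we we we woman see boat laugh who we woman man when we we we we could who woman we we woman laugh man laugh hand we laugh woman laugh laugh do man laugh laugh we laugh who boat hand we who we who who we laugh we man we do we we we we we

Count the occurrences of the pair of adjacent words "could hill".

0

Scanning the 58 overlapping bigram windows for "could hill":
  (none found)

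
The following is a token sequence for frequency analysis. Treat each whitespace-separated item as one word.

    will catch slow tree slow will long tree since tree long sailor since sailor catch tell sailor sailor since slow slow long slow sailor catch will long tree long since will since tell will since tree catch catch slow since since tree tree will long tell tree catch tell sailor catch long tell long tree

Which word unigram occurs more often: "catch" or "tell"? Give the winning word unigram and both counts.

"catch" (7 vs 5)

"catch": 7 occurrences
"tell": 5 occurrences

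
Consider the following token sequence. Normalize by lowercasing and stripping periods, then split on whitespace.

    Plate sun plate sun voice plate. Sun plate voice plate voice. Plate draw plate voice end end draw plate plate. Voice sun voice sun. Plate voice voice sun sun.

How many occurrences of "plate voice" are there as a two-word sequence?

Scanning the 28 overlapping bigram windows for "plate voice":
  position 8–9: plate voice
  position 10–11: plate voice
  position 14–15: plate voice
  position 20–21: plate voice
  position 25–26: plate voice

5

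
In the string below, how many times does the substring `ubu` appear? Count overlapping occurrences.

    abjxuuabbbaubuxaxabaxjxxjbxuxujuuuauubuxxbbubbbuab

Sliding a length-3 window over the 50 characters (48 positions):
  position 12–14: ubu
  position 37–39: ubu

2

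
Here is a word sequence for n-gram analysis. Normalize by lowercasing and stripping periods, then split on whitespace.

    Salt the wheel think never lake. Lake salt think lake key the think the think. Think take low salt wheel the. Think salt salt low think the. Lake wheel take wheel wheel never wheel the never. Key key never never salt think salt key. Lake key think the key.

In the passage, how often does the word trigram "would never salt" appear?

0

Scanning the 47 overlapping trigram windows for "would never salt":
  (none found)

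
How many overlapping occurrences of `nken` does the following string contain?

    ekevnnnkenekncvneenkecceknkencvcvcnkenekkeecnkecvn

3

Sliding a length-4 window over the 50 characters (47 positions):
  position 7–10: nken
  position 26–29: nken
  position 35–38: nken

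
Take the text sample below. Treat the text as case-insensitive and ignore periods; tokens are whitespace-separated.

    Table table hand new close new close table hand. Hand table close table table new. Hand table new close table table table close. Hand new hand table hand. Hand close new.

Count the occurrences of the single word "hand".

8

Scanning the 31 tokens for "hand":
  position 3: hand
  position 9: hand
  position 10: hand
  position 16: hand
  position 24: hand
  position 26: hand
  position 28: hand
  position 29: hand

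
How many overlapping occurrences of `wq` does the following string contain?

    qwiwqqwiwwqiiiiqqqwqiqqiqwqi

4

Sliding a length-2 window over the 28 characters (27 positions):
  position 4–5: wq
  position 10–11: wq
  position 19–20: wq
  position 26–27: wq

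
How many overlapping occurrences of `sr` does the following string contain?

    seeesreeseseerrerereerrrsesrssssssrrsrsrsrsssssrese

Sliding a length-2 window over the 51 characters (50 positions):
  position 5–6: sr
  position 27–28: sr
  position 34–35: sr
  position 37–38: sr
  position 39–40: sr
  position 41–42: sr
  position 47–48: sr

7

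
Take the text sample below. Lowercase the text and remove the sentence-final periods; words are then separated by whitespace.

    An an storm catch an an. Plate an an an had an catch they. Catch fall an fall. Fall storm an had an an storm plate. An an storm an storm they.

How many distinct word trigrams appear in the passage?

26

32 tokens → 30 trigram windows in total.
Repeated trigrams (each contributes count−1 duplicates):
  an an storm: 3
  an had an: 2
  plate an an: 2
4 duplicate windows → 30 − 4 = 26 distinct.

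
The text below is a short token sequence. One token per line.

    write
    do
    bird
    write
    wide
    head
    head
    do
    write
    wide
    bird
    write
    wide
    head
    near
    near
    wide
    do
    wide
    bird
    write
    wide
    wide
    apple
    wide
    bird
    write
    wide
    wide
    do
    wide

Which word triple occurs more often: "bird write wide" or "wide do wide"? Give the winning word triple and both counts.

"bird write wide" (4 vs 2)

"bird write wide": 4 occurrences
"wide do wide": 2 occurrences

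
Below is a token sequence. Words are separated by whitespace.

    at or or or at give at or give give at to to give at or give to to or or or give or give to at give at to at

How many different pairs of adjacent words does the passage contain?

14

31 tokens → 30 bigram windows in total.
Repeated bigrams (each contributes count−1 duplicates):
  give at: 4
  or give: 4
  or or: 4
  at or: 3
  at give: 2
  at to: 2
  give to: 2
  to at: 2
  … (1 more repeated)
16 duplicate windows → 30 − 16 = 14 distinct.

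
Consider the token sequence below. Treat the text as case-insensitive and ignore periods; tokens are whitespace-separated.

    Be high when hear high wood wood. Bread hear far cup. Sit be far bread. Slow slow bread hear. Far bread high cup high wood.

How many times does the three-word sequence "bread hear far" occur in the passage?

Scanning the 23 overlapping trigram windows for "bread hear far":
  position 8–10: bread hear far
  position 18–20: bread hear far

2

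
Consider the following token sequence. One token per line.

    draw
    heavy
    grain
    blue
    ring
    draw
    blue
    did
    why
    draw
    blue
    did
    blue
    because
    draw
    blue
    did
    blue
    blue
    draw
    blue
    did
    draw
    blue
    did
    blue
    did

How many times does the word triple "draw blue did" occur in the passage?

5

Scanning the 25 overlapping trigram windows for "draw blue did":
  position 6–8: draw blue did
  position 10–12: draw blue did
  position 15–17: draw blue did
  position 20–22: draw blue did
  position 23–25: draw blue did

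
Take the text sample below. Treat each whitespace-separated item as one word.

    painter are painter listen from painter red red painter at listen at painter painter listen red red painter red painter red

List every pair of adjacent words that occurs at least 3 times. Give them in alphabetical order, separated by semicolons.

Bigram counts meeting the condition (at least 3 times):
  painter red: 3
  red painter: 3

painter red; red painter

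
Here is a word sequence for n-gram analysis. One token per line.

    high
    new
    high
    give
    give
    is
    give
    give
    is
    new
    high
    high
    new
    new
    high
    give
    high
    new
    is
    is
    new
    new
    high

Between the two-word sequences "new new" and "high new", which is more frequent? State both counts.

"new new": 2 occurrences
"high new": 3 occurrences

"high new" (3 vs 2)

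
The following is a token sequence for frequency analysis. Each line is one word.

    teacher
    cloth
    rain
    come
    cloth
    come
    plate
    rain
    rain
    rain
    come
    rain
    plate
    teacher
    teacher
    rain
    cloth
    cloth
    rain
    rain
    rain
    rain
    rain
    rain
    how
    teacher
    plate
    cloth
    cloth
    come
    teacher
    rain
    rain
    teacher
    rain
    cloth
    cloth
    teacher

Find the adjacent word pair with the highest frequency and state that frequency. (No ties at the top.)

"rain rain", 8 times

Bigram frequencies (highest first):
  rain rain: 8
  teacher rain: 3
  cloth cloth: 3
  cloth rain: 2
  rain come: 2
  cloth come: 2
  … (16 more, each ≤ 2)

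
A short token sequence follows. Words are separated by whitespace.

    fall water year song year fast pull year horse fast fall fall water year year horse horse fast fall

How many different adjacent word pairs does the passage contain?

13

19 tokens → 18 bigram windows in total.
Repeated bigrams (each contributes count−1 duplicates):
  fall water: 2
  fast fall: 2
  horse fast: 2
  water year: 2
  year horse: 2
5 duplicate windows → 18 − 5 = 13 distinct.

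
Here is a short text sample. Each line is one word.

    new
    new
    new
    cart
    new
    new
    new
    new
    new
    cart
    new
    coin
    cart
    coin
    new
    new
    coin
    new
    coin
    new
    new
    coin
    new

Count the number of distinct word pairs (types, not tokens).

7

23 tokens → 22 bigram windows in total.
Repeated bigrams (each contributes count−1 duplicates):
  new new: 8
  coin new: 4
  new coin: 4
  cart new: 2
  new cart: 2
15 duplicate windows → 22 − 15 = 7 distinct.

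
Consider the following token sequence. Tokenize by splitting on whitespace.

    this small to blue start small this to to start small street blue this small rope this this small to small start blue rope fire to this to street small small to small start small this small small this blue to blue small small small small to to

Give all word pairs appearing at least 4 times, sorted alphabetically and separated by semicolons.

small small; small to; this small

Bigram counts meeting the condition (at least 4 times):
  small small: 5
  small to: 4
  this small: 4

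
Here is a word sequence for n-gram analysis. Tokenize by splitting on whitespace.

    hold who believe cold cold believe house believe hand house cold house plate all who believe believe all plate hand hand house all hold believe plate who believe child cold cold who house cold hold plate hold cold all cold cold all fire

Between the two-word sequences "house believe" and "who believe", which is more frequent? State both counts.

"who believe" (3 vs 1)

"house believe": 1 occurrence
"who believe": 3 occurrences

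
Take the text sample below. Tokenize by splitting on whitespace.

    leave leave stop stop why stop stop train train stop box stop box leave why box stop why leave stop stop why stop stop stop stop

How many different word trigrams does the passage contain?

26 tokens → 24 trigram windows in total.
Repeated trigrams (each contributes count−1 duplicates):
  leave stop stop: 2
  stop stop stop: 2
  stop stop why: 2
  stop why stop: 2
  why stop stop: 2
5 duplicate windows → 24 − 5 = 19 distinct.

19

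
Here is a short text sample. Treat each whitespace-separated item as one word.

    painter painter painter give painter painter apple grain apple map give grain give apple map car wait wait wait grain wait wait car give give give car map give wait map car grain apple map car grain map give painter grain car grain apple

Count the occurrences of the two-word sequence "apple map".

Scanning the 43 overlapping bigram windows for "apple map":
  position 9–10: apple map
  position 14–15: apple map
  position 34–35: apple map

3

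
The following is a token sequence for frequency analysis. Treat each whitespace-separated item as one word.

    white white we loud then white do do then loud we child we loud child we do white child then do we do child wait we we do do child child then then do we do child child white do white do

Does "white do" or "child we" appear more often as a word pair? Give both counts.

"white do": 3 occurrences
"child we": 2 occurrences

"white do" (3 vs 2)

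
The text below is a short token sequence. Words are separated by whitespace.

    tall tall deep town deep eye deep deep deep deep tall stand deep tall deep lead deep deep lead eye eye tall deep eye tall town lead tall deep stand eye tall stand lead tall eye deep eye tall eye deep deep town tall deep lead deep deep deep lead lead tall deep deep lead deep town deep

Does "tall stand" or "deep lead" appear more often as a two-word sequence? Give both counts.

"tall stand": 2 occurrences
"deep lead": 5 occurrences

"deep lead" (5 vs 2)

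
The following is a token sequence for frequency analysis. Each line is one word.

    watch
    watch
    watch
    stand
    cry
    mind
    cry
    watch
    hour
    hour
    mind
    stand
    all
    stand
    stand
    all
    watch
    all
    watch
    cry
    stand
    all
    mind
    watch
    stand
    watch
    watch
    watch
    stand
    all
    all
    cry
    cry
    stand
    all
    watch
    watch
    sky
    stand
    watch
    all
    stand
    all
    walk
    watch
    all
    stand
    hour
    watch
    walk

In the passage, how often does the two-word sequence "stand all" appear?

Scanning the 49 overlapping bigram windows for "stand all":
  position 12–13: stand all
  position 15–16: stand all
  position 21–22: stand all
  position 29–30: stand all
  position 34–35: stand all
  position 42–43: stand all

6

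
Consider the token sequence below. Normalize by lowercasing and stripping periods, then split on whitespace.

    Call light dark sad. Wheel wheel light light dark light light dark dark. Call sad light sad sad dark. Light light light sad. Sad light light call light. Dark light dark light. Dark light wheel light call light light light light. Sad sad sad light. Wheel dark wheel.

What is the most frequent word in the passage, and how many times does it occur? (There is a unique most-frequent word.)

Unigram frequencies (highest first):
  light: 21
  dark: 9
  sad: 9
  wheel: 5
  call: 4

"light", 21 times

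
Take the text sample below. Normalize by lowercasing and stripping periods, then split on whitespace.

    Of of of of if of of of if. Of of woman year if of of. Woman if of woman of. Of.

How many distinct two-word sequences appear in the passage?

22 tokens → 21 bigram windows in total.
Repeated bigrams (each contributes count−1 duplicates):
  of of: 8
  if of: 4
  of woman: 3
  of if: 2
13 duplicate windows → 21 − 13 = 8 distinct.

8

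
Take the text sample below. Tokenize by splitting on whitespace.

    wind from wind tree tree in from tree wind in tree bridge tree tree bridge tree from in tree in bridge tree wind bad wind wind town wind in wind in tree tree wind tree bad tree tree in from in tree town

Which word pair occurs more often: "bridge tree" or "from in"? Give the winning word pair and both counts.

"bridge tree" (3 vs 2)

"bridge tree": 3 occurrences
"from in": 2 occurrences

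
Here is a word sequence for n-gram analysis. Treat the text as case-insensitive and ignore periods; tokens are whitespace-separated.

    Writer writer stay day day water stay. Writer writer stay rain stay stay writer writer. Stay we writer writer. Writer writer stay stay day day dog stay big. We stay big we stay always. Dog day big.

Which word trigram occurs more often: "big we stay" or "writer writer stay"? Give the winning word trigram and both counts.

"big we stay": 2 occurrences
"writer writer stay": 4 occurrences

"writer writer stay" (4 vs 2)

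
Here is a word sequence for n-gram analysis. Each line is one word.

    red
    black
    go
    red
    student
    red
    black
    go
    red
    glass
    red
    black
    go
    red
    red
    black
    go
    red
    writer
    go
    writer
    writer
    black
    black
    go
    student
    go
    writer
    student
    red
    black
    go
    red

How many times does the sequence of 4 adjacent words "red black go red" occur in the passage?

5

Scanning the 30 overlapping 4-gram windows for "red black go red":
  position 1–4: red black go red
  position 6–9: red black go red
  position 11–14: red black go red
  position 15–18: red black go red
  position 30–33: red black go red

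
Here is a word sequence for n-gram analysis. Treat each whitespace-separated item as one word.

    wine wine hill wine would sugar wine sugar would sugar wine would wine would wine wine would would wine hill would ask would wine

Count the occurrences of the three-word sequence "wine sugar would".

Scanning the 22 overlapping trigram windows for "wine sugar would":
  position 7–9: wine sugar would

1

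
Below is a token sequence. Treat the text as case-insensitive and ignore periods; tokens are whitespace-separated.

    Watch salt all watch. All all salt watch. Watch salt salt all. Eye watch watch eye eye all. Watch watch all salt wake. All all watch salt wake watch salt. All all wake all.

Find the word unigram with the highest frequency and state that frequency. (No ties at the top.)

Unigram frequencies (highest first):
  all: 11
  watch: 10
  salt: 7
  eye: 3
  wake: 3

"all", 11 times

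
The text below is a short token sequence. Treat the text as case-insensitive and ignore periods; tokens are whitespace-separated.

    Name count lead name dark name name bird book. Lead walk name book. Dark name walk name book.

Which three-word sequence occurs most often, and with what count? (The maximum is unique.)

"walk name book", 2 times

Trigram frequencies (highest first):
  walk name book: 2
  name count lead: 1
  count lead name: 1
  lead name dark: 1
  name dark name: 1
  dark name name: 1
  … (9 more, each ≤ 1)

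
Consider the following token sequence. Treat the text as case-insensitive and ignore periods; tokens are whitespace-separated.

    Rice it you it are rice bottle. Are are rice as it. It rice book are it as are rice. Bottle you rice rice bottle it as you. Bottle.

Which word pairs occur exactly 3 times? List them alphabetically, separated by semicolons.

are rice; rice bottle

Bigram counts meeting the condition (exactly 3 times):
  are rice: 3
  rice bottle: 3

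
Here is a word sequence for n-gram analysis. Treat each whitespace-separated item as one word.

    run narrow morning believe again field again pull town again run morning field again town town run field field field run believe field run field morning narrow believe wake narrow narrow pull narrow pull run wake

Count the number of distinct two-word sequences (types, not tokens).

36 tokens → 35 bigram windows in total.
Repeated bigrams (each contributes count−1 duplicates):
  field again: 2
  field field: 2
  field run: 2
  narrow pull: 2
  run field: 2
5 duplicate windows → 35 − 5 = 30 distinct.

30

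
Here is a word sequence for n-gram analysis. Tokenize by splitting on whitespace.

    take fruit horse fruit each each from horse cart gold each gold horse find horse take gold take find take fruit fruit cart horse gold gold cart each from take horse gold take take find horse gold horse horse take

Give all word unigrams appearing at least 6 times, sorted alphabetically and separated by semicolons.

gold; horse; take

Unigram counts meeting the condition (at least 6 times):
  gold: 7
  horse: 9
  take: 8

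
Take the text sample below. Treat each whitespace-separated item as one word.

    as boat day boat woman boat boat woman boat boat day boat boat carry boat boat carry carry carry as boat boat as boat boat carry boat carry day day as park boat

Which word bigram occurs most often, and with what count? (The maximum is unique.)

Bigram frequencies (highest first):
  boat boat: 6
  boat carry: 4
  as boat: 3
  boat day: 2
  day boat: 2
  boat woman: 2
  … (10 more, each ≤ 2)

"boat boat", 6 times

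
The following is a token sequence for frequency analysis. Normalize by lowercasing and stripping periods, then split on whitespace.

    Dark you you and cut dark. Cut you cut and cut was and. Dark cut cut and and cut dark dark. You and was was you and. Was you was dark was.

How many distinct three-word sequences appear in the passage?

32 tokens → 30 trigram windows in total.
Repeated trigrams (each contributes count−1 duplicates):
  and cut dark: 2
  you and was: 2
2 duplicate windows → 30 − 2 = 28 distinct.

28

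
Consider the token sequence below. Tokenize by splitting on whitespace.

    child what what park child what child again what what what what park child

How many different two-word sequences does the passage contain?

14 tokens → 13 bigram windows in total.
Repeated bigrams (each contributes count−1 duplicates):
  what what: 4
  child what: 2
  park child: 2
  what park: 2
6 duplicate windows → 13 − 6 = 7 distinct.

7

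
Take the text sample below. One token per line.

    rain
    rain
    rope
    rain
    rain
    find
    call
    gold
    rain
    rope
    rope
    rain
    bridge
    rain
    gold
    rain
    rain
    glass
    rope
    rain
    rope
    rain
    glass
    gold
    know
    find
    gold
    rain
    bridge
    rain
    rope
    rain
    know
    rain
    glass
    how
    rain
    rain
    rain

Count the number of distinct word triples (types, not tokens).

39 tokens → 37 trigram windows in total.
Repeated trigrams (each contributes count−1 duplicates):
  rain rope rain: 3
  rain bridge rain: 2
3 duplicate windows → 37 − 3 = 34 distinct.

34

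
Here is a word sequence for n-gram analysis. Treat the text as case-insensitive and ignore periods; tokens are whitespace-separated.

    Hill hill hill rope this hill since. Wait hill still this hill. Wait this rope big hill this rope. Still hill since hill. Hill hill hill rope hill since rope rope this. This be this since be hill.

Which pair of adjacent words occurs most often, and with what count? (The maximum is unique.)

"hill hill", 5 times

Bigram frequencies (highest first):
  hill hill: 5
  hill since: 3
  hill rope: 2
  rope this: 2
  this hill: 2
  this rope: 2
  … (21 more, each ≤ 1)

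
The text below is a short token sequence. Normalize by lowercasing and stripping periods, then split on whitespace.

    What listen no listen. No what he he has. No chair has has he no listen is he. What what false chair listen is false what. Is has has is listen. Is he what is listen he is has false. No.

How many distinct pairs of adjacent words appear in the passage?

41 tokens → 40 bigram windows in total.
Repeated bigrams (each contributes count−1 duplicates):
  listen is: 3
  has has: 2
  he what: 2
  is has: 2
  is he: 2
  is listen: 2
  listen no: 2
  no listen: 2
  … (1 more repeated)
10 duplicate windows → 40 − 10 = 30 distinct.

30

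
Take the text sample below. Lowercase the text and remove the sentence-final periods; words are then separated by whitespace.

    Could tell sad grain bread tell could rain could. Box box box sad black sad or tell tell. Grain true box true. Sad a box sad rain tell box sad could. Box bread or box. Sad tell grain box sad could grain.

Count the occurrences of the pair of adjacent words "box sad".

Scanning the 41 overlapping bigram windows for "box sad":
  position 12–13: box sad
  position 25–26: box sad
  position 29–30: box sad
  position 35–36: box sad
  position 39–40: box sad

5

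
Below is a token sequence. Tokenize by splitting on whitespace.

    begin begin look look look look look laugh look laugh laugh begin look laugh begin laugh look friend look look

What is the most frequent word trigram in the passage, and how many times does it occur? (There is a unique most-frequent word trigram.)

"look look look", 3 times

Trigram frequencies (highest first):
  look look look: 3
  begin begin look: 1
  begin look look: 1
  look look laugh: 1
  look laugh look: 1
  laugh look laugh: 1
  … (10 more, each ≤ 1)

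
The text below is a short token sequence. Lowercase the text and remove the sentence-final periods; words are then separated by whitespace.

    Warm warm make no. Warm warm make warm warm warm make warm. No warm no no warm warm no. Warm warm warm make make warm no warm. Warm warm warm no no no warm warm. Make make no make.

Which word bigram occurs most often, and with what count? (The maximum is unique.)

Bigram frequencies (highest first):
  warm warm: 11
  no warm: 6
  warm make: 5
  warm no: 5
  make warm: 3
  no no: 3
  … (3 more, each ≤ 2)

"warm warm", 11 times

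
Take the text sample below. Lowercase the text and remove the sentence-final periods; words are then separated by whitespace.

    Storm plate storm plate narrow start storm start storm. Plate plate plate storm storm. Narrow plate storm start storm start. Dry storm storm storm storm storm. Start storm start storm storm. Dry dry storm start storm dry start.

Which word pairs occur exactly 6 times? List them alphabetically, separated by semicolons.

Bigram counts meeting the condition (exactly 6 times):
  start storm: 6
  storm start: 6
  storm storm: 6

start storm; storm start; storm storm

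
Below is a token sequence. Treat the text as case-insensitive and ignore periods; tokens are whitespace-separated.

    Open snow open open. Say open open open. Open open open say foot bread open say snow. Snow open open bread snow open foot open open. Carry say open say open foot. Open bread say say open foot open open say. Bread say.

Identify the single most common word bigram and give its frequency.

"open open", 9 times

Bigram frequencies (highest first):
  open open: 9
  open say: 5
  say open: 4
  snow open: 3
  open foot: 3
  foot open: 3
  … (13 more, each ≤ 2)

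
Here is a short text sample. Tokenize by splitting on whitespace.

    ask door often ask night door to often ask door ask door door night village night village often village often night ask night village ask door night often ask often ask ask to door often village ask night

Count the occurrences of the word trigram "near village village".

0

Scanning the 36 overlapping trigram windows for "near village village":
  (none found)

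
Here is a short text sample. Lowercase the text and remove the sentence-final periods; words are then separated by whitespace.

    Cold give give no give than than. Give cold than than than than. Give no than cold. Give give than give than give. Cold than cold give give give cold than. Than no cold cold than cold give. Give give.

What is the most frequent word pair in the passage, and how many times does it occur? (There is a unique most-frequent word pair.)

"give give", 6 times

Bigram frequencies (highest first):
  give give: 6
  than than: 5
  cold give: 4
  than give: 4
  cold than: 4
  give than: 3
  … (8 more, each ≤ 3)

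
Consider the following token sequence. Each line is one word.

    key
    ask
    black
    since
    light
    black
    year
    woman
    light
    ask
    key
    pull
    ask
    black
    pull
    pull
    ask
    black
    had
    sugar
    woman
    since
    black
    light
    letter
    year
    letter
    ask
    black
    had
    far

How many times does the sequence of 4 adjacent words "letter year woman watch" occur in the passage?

Scanning the 28 overlapping 4-gram windows for "letter year woman watch":
  (none found)

0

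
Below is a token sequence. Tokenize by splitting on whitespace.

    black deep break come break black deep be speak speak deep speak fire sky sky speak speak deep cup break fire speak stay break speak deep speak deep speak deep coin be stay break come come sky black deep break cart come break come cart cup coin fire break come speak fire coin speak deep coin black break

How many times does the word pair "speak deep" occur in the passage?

Scanning the 57 overlapping bigram windows for "speak deep":
  position 10–11: speak deep
  position 17–18: speak deep
  position 25–26: speak deep
  position 27–28: speak deep
  position 29–30: speak deep
  position 54–55: speak deep

6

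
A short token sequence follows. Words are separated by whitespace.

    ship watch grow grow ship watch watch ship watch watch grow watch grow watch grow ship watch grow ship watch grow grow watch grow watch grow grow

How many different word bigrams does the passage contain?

27 tokens → 26 bigram windows in total.
Repeated bigrams (each contributes count−1 duplicates):
  watch grow: 8
  ship watch: 5
  grow watch: 4
  grow grow: 3
  grow ship: 3
  watch watch: 2
19 duplicate windows → 26 − 19 = 7 distinct.

7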